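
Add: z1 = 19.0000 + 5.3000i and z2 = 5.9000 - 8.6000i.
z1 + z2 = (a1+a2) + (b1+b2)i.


Real: 19 + 5.9 = 24.9
Imag: 5.3 - 8.6 = -3.3

24.9000 - 3.3000i


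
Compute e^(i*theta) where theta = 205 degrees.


cos(205°) = -0.9063
sin(205°) = -0.4226

e^(i*205°) = -0.9063 - 0.4226i


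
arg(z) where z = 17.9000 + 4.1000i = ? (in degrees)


Re = 17.9, Im = 4.1
arg = atan2(4.1, 17.9) = 12.9011 degrees

arg(z) = 12.9011 degrees


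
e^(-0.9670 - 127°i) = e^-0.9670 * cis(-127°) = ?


e^-0.9670 = 0.38022
cos(-127°) = -0.6018
sin(-127°) = -0.79864
Real = 0.38022*(-0.6018) = -0.2288
Imag = 0.38022*(-0.79864) = -0.3037

-0.2288 - 0.3037i


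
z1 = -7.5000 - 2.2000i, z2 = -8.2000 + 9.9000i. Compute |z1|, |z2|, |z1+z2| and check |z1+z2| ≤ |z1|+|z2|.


|z1| = sqrt((-7.5)^2 + (-2.2)^2) = sqrt(61.09) = 7.8160
|z2| = sqrt((-8.2)^2 + 9.9^2) = sqrt(165.25) = 12.8550
z1+z2 = -15.7000 + 7.7000i
|z1+z2| = sqrt(305.78) = 17.4866
|z1|+|z2| = 7.8160 + 12.8550 = 20.6710

|z1+z2| = 17.4866 ≤ |z1|+|z2| = 20.6710 (verified)


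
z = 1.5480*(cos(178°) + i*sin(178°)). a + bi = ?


a = 1.5480*cos(178°) = 1.5480*(-0.9994) = -1.5471
b = 1.5480*sin(178°) = 1.5480*0.0349 = 0.0540

-1.5471 + 0.0540i


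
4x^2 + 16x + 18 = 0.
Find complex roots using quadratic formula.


disc = 16^2 - 4*4*18 = 256 - 288 = -32
sqrt(|disc|) = sqrt(32) = 5.6569
Real part = -16/(2*4) = -2.0000
Imag part = 5.6569/(2*4) = 0.7071

-2.0000 ± 0.7071i


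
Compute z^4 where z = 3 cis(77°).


r^4 = 3^4 = 81
n*theta = 4*77° = 308° = 308° (mod 360)
a = 81*cos(308°) = 49.8686
b = 81*sin(308°) = -63.8289

81 cis(308°) = 49.8686 - 63.8289i


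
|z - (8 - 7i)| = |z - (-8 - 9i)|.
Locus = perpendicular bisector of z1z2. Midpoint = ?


Equal distances means the locus is the perpendicular bisector of z1 and z2.
Midpoint = ((8+(-8))/2, (-7+(-9))/2) = (0, -8.0000)

Perpendicular bisector through (0, -8.0000)


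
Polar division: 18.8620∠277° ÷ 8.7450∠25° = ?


r = 18.8620 / 8.7450 = 2.1569
theta = 277° - 25° = 252° = 252° (mod 360)

2.1569 cis(252°)


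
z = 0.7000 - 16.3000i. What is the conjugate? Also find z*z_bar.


z_bar = 0.7000 + 16.3000i
z*z_bar = 0.7^2 + (-16.3)^2 = 0.49 + 265.69 = 266.18

z_bar = 0.7000 + 16.3000i, z*z_bar = 266.18


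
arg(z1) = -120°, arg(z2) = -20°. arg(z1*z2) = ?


arg(z1*z2) = -120° - 20° = -140°
Normalized to (-180°, 180°]: -140°

-140°


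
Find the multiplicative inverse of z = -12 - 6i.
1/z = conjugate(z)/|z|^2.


|z|^2 = 144+36 = 180
1/z = (-12 + 6i)/180

1/z = -0.0667 + 0.0333i


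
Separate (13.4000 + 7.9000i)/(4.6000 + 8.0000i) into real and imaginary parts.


Multiply by conjugate: (13.4000 + 7.9000i)(4.6000 - 8.0000i) / (4.6^2 + 8^2)
Numerator real = 13.4*4.6 + 7.9*8 = 124.84
Numerator imag = 7.9*4.6 - 13.4*8 = -70.86
Denominator = 85.16
Re(z) = 124.84/85.16 = 1.4659
Im(z) = -70.86/85.16 = -0.8321

Re(z) = 1.4659, Im(z) = -0.8321


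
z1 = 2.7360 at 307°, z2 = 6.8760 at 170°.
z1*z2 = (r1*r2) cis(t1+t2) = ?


r = 2.7360 * 6.8760 = 18.8127
theta = 307° + 170° = 477° = 117° (mod 360)

18.8127 cis(117°)


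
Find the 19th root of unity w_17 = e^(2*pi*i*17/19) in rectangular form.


Angle = 360*17/19 = 322.1053°
a = cos(322.1053°) = 0.7891
b = sin(322.1053°) = -0.6142

0.7891 - 0.6142i


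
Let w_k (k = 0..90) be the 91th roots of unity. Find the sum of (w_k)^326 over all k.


The roots are w_k = w^k with w = e^(2*pi*i/91), and (w^k)^326 = (w^326)^k.
So S = 1 + u + u^2 + ... + u^(90) with u = w^326.
326 = 3*91 + 53, so 326 is not a multiple of 91: u = (w^91)^3 * w^53 = w^53 ≠ 1 (w is a primitive 91th root), while u^91 = (w^91)^326 = 1.
Geometric series: S = (1 - u^91)/(1 - u) = (1 - 1)/(1 - u) = 0

S = 0


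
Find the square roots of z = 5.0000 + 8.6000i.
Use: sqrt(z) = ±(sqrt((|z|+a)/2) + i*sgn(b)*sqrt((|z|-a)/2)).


|z| = sqrt(25+73.96) = 9.9479
sqrt((|z|+a)/2) = sqrt((9.9479+5)/2) = sqrt(7.4739) = 2.7338
sqrt((|z|-a)/2) = sqrt((9.9479-5)/2) = sqrt(2.4739) = 1.5729

±(2.7338 + 1.5729i) i.e. 2.7338 + 1.5729i and -2.7338 - 1.5729i


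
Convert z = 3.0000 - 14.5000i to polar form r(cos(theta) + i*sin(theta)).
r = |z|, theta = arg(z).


r = sqrt(9+210.25) = sqrt(219.25) = 14.8071
theta = atan2(-14.5, 3) = -78.3106 degrees

r = 14.8071, theta = -78.3106 degrees


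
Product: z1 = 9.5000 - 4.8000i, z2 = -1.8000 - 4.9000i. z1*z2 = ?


Real = 9.5*(-1.8) - (-4.8)*(-4.9) = -17.1 - 23.52 = -40.62
Imag = 9.5*(-4.9) - (1.8)*(-4.8) = -46.55 + 8.64 = -37.91

-40.6200 - 37.9100i


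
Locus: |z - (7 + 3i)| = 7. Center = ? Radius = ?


|z - z0| = r is a circle with center z0 and radius r.
Center = (7, 3), radius = 7

Circle with center (7, 3) and radius 7


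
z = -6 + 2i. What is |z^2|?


|z| = sqrt(36+4) = sqrt(40) = 6.3246
|z^2| = |z|^2 = (sqrt(40))^2 = 40

|z^2| = 40


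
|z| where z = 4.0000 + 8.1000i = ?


|z| = sqrt(4^2 + 8.1^2) = sqrt(16 + 65.61) = sqrt(81.61) = 9.0338

|z| = 9.0338


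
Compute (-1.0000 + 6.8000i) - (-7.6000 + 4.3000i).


Real: -1 + 7.6 = 6.6
Imag: 6.8 - 4.3 = 2.5

6.6000 + 2.5000i


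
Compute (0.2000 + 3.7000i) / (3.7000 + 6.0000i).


Conjugate of z2 = 3.7000 - 6.0000i
Numerator: (0.2000 + 3.7000i)(3.7000 - 6.0000i) = 22.9400 + 12.4900i
Denominator: 3.7^2 + 6^2 = 49.69
Result = (22.9400 + 12.4900i)/49.69

0.4617 + 0.2514i


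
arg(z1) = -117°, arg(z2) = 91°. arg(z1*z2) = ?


arg(z1*z2) = -117° + 91° = -26°
Normalized to (-180°, 180°]: -26°

-26°


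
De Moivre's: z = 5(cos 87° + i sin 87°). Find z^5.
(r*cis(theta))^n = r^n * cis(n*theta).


r^5 = 5^5 = 3125
n*theta = 5*87° = 435° = 75° (mod 360)
a = 3125*cos(75°) = 808.8095
b = 3125*sin(75°) = 3018.5182

3125 cis(75°) = 808.8095 + 3018.5182i


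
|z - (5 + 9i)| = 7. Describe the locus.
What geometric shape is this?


|z - z0| = r is a circle with center z0 and radius r.
Center = (5, 9), radius = 7

Circle with center (5, 9) and radius 7


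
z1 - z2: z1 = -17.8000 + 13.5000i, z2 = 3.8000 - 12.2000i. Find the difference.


Real: -17.8 - 3.8 = -21.6
Imag: 13.5 + 12.2 = 25.7

-21.6000 + 25.7000i


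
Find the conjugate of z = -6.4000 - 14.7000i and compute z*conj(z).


z_bar = -6.4000 + 14.7000i
z*z_bar = (-6.4)^2 + (-14.7)^2 = 40.96 + 216.09 = 257.05

z_bar = -6.4000 + 14.7000i, z*z_bar = 257.05


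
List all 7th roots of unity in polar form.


The 7th roots of unity are cis(360k/7°) for k=0..6
Angle step = 360/7 = 51.4286°
Primitive root: cis(51.4286°)
Primitive root = 0.6235 + 0.7818i

7 roots at angles: 0°, 51.4286°, 102.8571°, 154.2857°, 205.7143°, 257.1429°, 308.5714°


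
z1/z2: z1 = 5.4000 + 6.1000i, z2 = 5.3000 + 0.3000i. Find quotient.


Conjugate of z2 = 5.3000 - 0.3000i
Numerator: (5.4000 + 6.1000i)(5.3000 - 0.3000i) = 30.4500 + 30.7100i
Denominator: 5.3^2 + 0.3^2 = 28.18
Result = (30.4500 + 30.7100i)/28.18

1.0806 + 1.0898i


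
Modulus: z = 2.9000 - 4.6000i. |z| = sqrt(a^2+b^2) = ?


|z| = sqrt(2.9^2 + (-4.6)^2) = sqrt(8.41 + 21.16) = sqrt(29.57) = 5.4378

|z| = 5.4378


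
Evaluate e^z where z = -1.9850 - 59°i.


e^-1.9850 = 0.1374
cos(-59°) = 0.515
sin(-59°) = -0.8572
Real = 0.1374*0.515 = 0.0708
Imag = 0.1374*(-0.8572) = -0.1178

0.0708 - 0.1178i


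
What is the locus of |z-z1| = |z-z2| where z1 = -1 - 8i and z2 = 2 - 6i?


Equal distances means the locus is the perpendicular bisector of z1 and z2.
Midpoint = ((-1+2)/2, (-8+(-6))/2) = (0.5000, -7.0000)

Perpendicular bisector through (0.5000, -7.0000)


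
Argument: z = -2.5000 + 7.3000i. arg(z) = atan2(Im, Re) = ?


Re = -2.5, Im = 7.3
arg = atan2(7.3, -2.5) = 108.9046 degrees

arg(z) = 108.9046 degrees


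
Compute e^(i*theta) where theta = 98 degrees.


cos(98°) = -0.1392
sin(98°) = 0.9903

e^(i*98°) = -0.1392 + 0.9903i


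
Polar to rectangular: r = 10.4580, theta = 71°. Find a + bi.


a = 10.4580*cos(71°) = 10.4580*0.32557 = 3.4048
b = 10.4580*sin(71°) = 10.4580*0.94552 = 9.8882

3.4048 + 9.8882i


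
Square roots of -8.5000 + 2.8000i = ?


|z| = sqrt(72.25+7.84) = 8.9493
sqrt((|z|+a)/2) = sqrt((8.9493+(-8.5))/2) = sqrt(0.2247) = 0.4740
sqrt((|z|-a)/2) = sqrt((8.9493-(-8.5))/2) = sqrt(8.7247) = 2.9538

±(0.4740 + 2.9538i) i.e. 0.4740 + 2.9538i and -0.4740 - 2.9538i


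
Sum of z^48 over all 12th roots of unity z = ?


The roots are w_k = w^k with w = e^(2*pi*i/12), and (w^k)^48 = (w^48)^k.
So S = 1 + u + u^2 + ... + u^(11) with u = w^48.
48 = 4*12 + 0, so 48 is a multiple of 12 and u = (w^12)^4 = 1.
Every one of the 12 terms equals 1: S = 12

S = 12


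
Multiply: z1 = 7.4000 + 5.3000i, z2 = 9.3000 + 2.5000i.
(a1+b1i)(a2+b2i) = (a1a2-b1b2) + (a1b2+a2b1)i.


Real = 7.4*9.3 - 5.3*2.5 = 68.82 - 13.25 = 55.57
Imag = 7.4*2.5 + 9.3*5.3 = 18.5 + 49.29 = 67.79

55.5700 + 67.7900i


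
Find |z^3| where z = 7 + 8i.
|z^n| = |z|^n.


|z| = sqrt(49+64) = sqrt(113) = 10.6301
|z^3| = |z|^3 = (sqrt(113))^3 = 113*sqrt(113)

|z^3| = 113*sqrt(113) ≈ 1201.2065


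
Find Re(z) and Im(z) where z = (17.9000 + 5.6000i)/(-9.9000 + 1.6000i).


Multiply by conjugate: (17.9000 + 5.6000i)(-9.9000 - 1.6000i) / ((-9.9)^2 + 1.6^2)
Numerator real = 17.9*(-9.9) + 5.6*1.6 = -168.25
Numerator imag = 5.6*(-9.9) - 17.9*1.6 = -84.08
Denominator = 100.57
Re(z) = -168.25/100.57 = -1.6730
Im(z) = -84.08/100.57 = -0.8360

Re(z) = -1.6730, Im(z) = -0.8360


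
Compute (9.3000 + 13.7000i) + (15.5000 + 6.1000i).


Real: 9.3 + 15.5 = 24.8
Imag: 13.7 + 6.1 = 19.8

24.8000 + 19.8000i


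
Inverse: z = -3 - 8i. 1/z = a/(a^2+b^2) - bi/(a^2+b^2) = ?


|z|^2 = 9+64 = 73
1/z = (-3 + 8i)/73

1/z = -0.0411 + 0.1096i


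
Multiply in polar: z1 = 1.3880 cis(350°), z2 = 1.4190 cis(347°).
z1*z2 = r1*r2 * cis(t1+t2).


r = 1.3880 * 1.4190 = 1.9696
theta = 350° + 347° = 697° = 337° (mod 360)

1.9696 cis(337°)


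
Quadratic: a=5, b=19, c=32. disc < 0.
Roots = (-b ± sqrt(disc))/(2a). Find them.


disc = 19^2 - 4*5*32 = 361 - 640 = -279
sqrt(|disc|) = sqrt(279) = 16.7033
Real part = -19/(2*5) = -1.9000
Imag part = 16.7033/(2*5) = 1.6703

-1.9000 ± 1.6703i


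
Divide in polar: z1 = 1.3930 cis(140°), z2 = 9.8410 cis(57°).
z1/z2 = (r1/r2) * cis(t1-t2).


r = 1.3930 / 9.8410 = 0.1416
theta = 140° - 57° = 83° = 83° (mod 360)

0.1416 cis(83°)


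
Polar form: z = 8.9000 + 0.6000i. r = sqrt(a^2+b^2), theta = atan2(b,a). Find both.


r = sqrt(79.21+0.36) = sqrt(79.57) = 8.9202
theta = atan2(0.6, 8.9) = 3.8568 degrees

r = 8.9202, theta = 3.8568 degrees


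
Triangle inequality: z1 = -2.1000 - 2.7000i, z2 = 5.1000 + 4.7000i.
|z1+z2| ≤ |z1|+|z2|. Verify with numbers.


|z1| = sqrt((-2.1)^2 + (-2.7)^2) = sqrt(11.7) = 3.4205
|z2| = sqrt(5.1^2 + 4.7^2) = sqrt(48.1) = 6.9354
z1+z2 = 3.0000 + 2.0000i
|z1+z2| = sqrt(13) = 3.6056
|z1|+|z2| = 3.4205 + 6.9354 = 10.3559

|z1+z2| = 3.6056 ≤ |z1|+|z2| = 10.3559 (verified)


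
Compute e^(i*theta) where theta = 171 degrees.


cos(171°) = -0.9877
sin(171°) = 0.1564

e^(i*171°) = -0.9877 + 0.1564i


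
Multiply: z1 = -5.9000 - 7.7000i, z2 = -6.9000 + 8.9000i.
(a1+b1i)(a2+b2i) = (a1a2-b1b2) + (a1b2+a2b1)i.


Real = -5.9*(-6.9) - (-7.7)*8.9 = 40.71 - (-68.53) = 109.24
Imag = -5.9*8.9 - (6.9)*(-7.7) = -52.51 + 53.13 = 0.62

109.2400 + 0.6200i


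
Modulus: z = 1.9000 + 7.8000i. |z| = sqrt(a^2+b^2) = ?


|z| = sqrt(1.9^2 + 7.8^2) = sqrt(3.61 + 60.84) = sqrt(64.45) = 8.0281

|z| = 8.0281


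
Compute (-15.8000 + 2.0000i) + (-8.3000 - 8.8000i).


Real: -15.8 - 8.3 = -24.1
Imag: 2 - 8.8 = -6.8

-24.1000 - 6.8000i


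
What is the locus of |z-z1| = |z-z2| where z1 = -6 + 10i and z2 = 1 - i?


Equal distances means the locus is the perpendicular bisector of z1 and z2.
Midpoint = ((-6+1)/2, (10+(-1))/2) = (-2.5000, 4.5000)

Perpendicular bisector through (-2.5000, 4.5000)


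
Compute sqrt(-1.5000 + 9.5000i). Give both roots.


|z| = sqrt(2.25+90.25) = 9.6177
sqrt((|z|+a)/2) = sqrt((9.6177+(-1.5))/2) = sqrt(4.0588) = 2.0147
sqrt((|z|-a)/2) = sqrt((9.6177-(-1.5))/2) = sqrt(5.5588) = 2.3577

±(2.0147 + 2.3577i) i.e. 2.0147 + 2.3577i and -2.0147 - 2.3577i


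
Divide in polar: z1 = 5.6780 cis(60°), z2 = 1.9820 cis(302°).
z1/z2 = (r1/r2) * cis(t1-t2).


r = 5.6780 / 1.9820 = 2.8648
theta = 60° - 302° = -242° = 118° (mod 360)

2.8648 cis(118°)


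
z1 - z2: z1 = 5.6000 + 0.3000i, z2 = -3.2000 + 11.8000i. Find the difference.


Real: 5.6 + 3.2 = 8.8
Imag: 0.3 - 11.8 = -11.5

8.8000 - 11.5000i


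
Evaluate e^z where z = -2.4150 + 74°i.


e^-2.4150 = 0.0894
cos(74°) = 0.2756
sin(74°) = 0.9613
Real = 0.0894*0.2756 = 0.0246
Imag = 0.0894*0.9613 = 0.0859

0.0246 + 0.0859i


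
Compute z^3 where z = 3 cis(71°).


r^3 = 3^3 = 27
n*theta = 3*71° = 213° = 213° (mod 360)
a = 27*cos(213°) = -22.6441
b = 27*sin(213°) = -14.7053

27 cis(213°) = -22.6441 - 14.7053i


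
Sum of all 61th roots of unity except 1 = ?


With w = e^(2*pi*i/61), all 61 of the 61th roots of unity w^0 = 1, w, ..., w^(60) sum to 0: 1 + w + ... + w^(60) = (1 - w^61)/(1 - w) = 0 since w^61 = 1, w ≠ 1.
Removing the root 1: w + w^2 + ... + w^(60) = 0 - 1 = -1

Sum = -1


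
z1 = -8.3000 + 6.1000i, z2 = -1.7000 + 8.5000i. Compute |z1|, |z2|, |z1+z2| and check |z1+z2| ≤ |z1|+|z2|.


|z1| = sqrt((-8.3)^2 + 6.1^2) = sqrt(106.1) = 10.3005
|z2| = sqrt((-1.7)^2 + 8.5^2) = sqrt(75.14) = 8.6683
z1+z2 = -10.0000 + 14.6000i
|z1+z2| = sqrt(313.16) = 17.6963
|z1|+|z2| = 10.3005 + 8.6683 = 18.9688

|z1+z2| = 17.6963 ≤ |z1|+|z2| = 18.9688 (verified)


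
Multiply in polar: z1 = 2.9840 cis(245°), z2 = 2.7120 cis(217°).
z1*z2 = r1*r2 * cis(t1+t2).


r = 2.9840 * 2.7120 = 8.0926
theta = 245° + 217° = 462° = 102° (mod 360)

8.0926 cis(102°)


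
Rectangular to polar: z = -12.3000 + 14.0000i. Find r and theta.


r = sqrt(151.29+196) = sqrt(347.29) = 18.6357
theta = atan2(14, -12.3) = 131.3016 degrees

r = 18.6357, theta = 131.3016 degrees


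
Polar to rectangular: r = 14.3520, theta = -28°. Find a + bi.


a = 14.3520*cos(-28°) = 14.3520*0.88295 = 12.6721
b = 14.3520*sin(-28°) = 14.3520*(-0.469472) = -6.7379

12.6721 - 6.7379i


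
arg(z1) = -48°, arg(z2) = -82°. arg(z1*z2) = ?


arg(z1*z2) = -48° - 82° = -130°
Normalized to (-180°, 180°]: -130°

-130°


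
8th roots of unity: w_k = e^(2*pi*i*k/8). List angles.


The 8th roots of unity are cis(360k/8°) for k=0..7
Angle step = 360/8 = 45°
Primitive root: cis(45°)
Primitive root = 0.7071 + 0.7071i

8 roots at angles: 0°, 45°, 90°, 135°, 180°, 225°, 270°, 315°


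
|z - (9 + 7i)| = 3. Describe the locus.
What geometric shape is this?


|z - z0| = r is a circle with center z0 and radius r.
Center = (9, 7), radius = 3

Circle with center (9, 7) and radius 3


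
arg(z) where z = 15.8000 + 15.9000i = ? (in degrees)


Re = 15.8, Im = 15.9
arg = atan2(15.9, 15.8) = 45.1807 degrees

arg(z) = 45.1807 degrees


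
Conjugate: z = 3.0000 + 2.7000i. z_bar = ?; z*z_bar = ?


z_bar = 3.0000 - 2.7000i
z*z_bar = 3^2 + 2.7^2 = 9 + 7.29 = 16.29

z_bar = 3.0000 - 2.7000i, z*z_bar = 16.29


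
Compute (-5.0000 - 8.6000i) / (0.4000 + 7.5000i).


Conjugate of z2 = 0.4000 - 7.5000i
Numerator: (-5.0000 - 8.6000i)(0.4000 - 7.5000i) = -66.5000 + 34.0600i
Denominator: 0.4^2 + 7.5^2 = 56.41
Result = (-66.5000 + 34.0600i)/56.41

-1.1789 + 0.6038i


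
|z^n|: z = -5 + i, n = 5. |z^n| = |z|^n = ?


|z| = sqrt(25+1) = sqrt(26) = 5.0990
|z^5| = |z|^5 = (sqrt(26))^5 = 26^2 * sqrt(26) = 676*sqrt(26)

|z^5| = 676*sqrt(26) ≈ 3446.9372


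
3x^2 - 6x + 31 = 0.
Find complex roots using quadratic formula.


disc = (-6)^2 - 4*3*31 = 36 - 372 = -336
sqrt(|disc|) = sqrt(336) = 18.3303
Real part = 6/(2*3) = 1.0000
Imag part = 18.3303/(2*3) = 3.0551

1.0000 ± 3.0551i


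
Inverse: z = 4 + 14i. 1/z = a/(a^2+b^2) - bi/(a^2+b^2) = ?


|z|^2 = 16+196 = 212
1/z = (4 - 14i)/212

1/z = 0.0189 - 0.0660i


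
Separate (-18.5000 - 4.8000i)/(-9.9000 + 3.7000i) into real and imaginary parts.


Multiply by conjugate: (-18.5000 - 4.8000i)(-9.9000 - 3.7000i) / ((-9.9)^2 + 3.7^2)
Numerator real = -18.5*(-9.9) - (4.8)*3.7 = 165.39
Numerator imag = -4.8*(-9.9) - (-18.5)*3.7 = 115.97
Denominator = 111.7
Re(z) = 165.39/111.7 = 1.4807
Im(z) = 115.97/111.7 = 1.0382

Re(z) = 1.4807, Im(z) = 1.0382


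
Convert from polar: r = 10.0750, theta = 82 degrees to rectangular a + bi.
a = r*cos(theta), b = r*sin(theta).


a = 10.0750*cos(82°) = 10.0750*0.139173 = 1.4022
b = 10.0750*sin(82°) = 10.0750*0.99027 = 9.9770

1.4022 + 9.9770i


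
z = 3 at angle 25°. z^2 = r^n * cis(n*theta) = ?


r^2 = 3^2 = 9
n*theta = 2*25° = 50° = 50° (mod 360)
a = 9*cos(50°) = 5.7851
b = 9*sin(50°) = 6.8944

9 cis(50°) = 5.7851 + 6.8944i


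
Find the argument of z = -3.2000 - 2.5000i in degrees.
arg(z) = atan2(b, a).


Re = -3.2, Im = -2.5
arg = atan2(-2.5, -3.2) = -142.0013 degrees

arg(z) = -142.0013 degrees


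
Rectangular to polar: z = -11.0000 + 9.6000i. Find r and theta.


r = sqrt(121+92.16) = sqrt(213.16) = 14.6000
theta = atan2(9.6, -11) = 138.8879 degrees

r = 14.6000, theta = 138.8879 degrees


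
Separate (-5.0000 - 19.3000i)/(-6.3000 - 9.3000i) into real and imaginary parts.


Multiply by conjugate: (-5.0000 - 19.3000i)(-6.3000 + 9.3000i) / ((-6.3)^2 + (-9.3)^2)
Numerator real = -5*(-6.3) - (19.3)*(-9.3) = 210.99
Numerator imag = -19.3*(-6.3) - (-5)*(-9.3) = 75.09
Denominator = 126.18
Re(z) = 210.99/126.18 = 1.6721
Im(z) = 75.09/126.18 = 0.5951

Re(z) = 1.6721, Im(z) = 0.5951


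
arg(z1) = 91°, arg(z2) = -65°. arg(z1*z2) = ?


arg(z1*z2) = 91° - 65° = 26°
Normalized to (-180°, 180°]: 26°

26°


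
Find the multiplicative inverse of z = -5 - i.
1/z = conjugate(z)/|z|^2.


|z|^2 = 25+1 = 26
1/z = (-5 + 1i)/26

1/z = -0.1923 + 0.0385i


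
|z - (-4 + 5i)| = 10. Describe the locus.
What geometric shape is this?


|z - z0| = r is a circle with center z0 and radius r.
Center = (-4, 5), radius = 10

Circle with center (-4, 5) and radius 10


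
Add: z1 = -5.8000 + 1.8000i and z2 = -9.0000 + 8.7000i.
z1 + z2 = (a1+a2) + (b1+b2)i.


Real: -5.8 - 9 = -14.8
Imag: 1.8 + 8.7 = 10.5

-14.8000 + 10.5000i


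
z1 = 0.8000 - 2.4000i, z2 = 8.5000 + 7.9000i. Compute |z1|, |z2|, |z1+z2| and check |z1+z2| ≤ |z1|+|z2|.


|z1| = sqrt(0.8^2 + (-2.4)^2) = sqrt(6.4) = 2.5298
|z2| = sqrt(8.5^2 + 7.9^2) = sqrt(134.66) = 11.6043
z1+z2 = 9.3000 + 5.5000i
|z1+z2| = sqrt(116.74) = 10.8046
|z1|+|z2| = 2.5298 + 11.6043 = 14.1341

|z1+z2| = 10.8046 ≤ |z1|+|z2| = 14.1341 (verified)


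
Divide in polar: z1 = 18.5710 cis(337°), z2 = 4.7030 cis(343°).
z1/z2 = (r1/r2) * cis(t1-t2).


r = 18.5710 / 4.7030 = 3.9488
theta = 337° - 343° = -6° = 354° (mod 360)

3.9488 cis(354°)


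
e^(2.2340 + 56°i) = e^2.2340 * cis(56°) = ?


e^2.2340 = 9.3371
cos(56°) = 0.5592
sin(56°) = 0.82904
Real = 9.3371*0.5592 = 5.2213
Imag = 9.3371*0.82904 = 7.7408

5.2213 + 7.7408i


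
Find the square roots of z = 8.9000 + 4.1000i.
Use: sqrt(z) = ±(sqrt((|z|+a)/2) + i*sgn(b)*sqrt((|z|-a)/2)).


|z| = sqrt(79.21+16.81) = 9.7990
sqrt((|z|+a)/2) = sqrt((9.7990+8.9)/2) = sqrt(9.3495) = 3.0577
sqrt((|z|-a)/2) = sqrt((9.7990-8.9)/2) = sqrt(0.4495) = 0.6704

±(3.0577 + 0.6704i) i.e. 3.0577 + 0.6704i and -3.0577 - 0.6704i


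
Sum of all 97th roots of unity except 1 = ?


With w = e^(2*pi*i/97), all 97 of the 97th roots of unity w^0 = 1, w, ..., w^(96) sum to 0: 1 + w + ... + w^(96) = (1 - w^97)/(1 - w) = 0 since w^97 = 1, w ≠ 1.
Removing the root 1: w + w^2 + ... + w^(96) = 0 - 1 = -1

Sum = -1


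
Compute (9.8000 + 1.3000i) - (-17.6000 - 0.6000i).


Real: 9.8 + 17.6 = 27.4
Imag: 1.3 + 0.6 = 1.9

27.4000 + 1.9000i


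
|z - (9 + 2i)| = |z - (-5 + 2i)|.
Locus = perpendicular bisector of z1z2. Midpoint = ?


Equal distances means the locus is the perpendicular bisector of z1 and z2.
Midpoint = ((9+(-5))/2, (2+2)/2) = (2.0000, 2.0000)

Perpendicular bisector through (2.0000, 2.0000)


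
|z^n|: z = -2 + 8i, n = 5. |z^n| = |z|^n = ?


|z| = sqrt(4+64) = sqrt(68) = 8.2462
|z^5| = |z|^5 = (sqrt(68))^5 = 68^2 * sqrt(68) = 4624*sqrt(68)

|z^5| = 4624*sqrt(68) ≈ 38130.4808


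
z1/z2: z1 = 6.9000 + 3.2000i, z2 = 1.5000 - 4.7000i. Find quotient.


Conjugate of z2 = 1.5000 + 4.7000i
Numerator: (6.9000 + 3.2000i)(1.5000 + 4.7000i) = -4.6900 + 37.2300i
Denominator: 1.5^2 + (-4.7)^2 = 24.34
Result = (-4.6900 + 37.2300i)/24.34

-0.1927 + 1.5296i


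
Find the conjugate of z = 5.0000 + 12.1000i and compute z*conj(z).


z_bar = 5.0000 - 12.1000i
z*z_bar = 5^2 + 12.1^2 = 25 + 146.41 = 171.41

z_bar = 5.0000 - 12.1000i, z*z_bar = 171.41


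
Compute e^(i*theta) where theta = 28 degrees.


cos(28°) = 0.8829
sin(28°) = 0.4695

e^(i*28°) = 0.8829 + 0.4695i


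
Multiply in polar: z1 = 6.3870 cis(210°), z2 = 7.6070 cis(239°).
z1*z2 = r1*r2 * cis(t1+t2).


r = 6.3870 * 7.6070 = 48.5859
theta = 210° + 239° = 449° = 89° (mod 360)

48.5859 cis(89°)


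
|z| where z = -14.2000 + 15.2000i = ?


|z| = sqrt((-14.2)^2 + 15.2^2) = sqrt(201.64 + 231.04) = sqrt(432.68) = 20.8010

|z| = 20.8010


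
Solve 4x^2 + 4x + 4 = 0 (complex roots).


disc = 4^2 - 4*4*4 = 16 - 64 = -48
sqrt(|disc|) = sqrt(48) = 6.9282
Real part = -4/(2*4) = -0.5000
Imag part = 6.9282/(2*4) = 0.8660

-0.5000 ± 0.8660i


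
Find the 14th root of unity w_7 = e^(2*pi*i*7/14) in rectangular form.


Angle = 360*7/14 = 180°
a = cos(180°) = -1.0000
b = sin(180°) = 0

-1.0000 + 0i


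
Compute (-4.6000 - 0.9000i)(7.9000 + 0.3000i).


Real = -4.6*7.9 - (-0.9)*0.3 = -36.34 - (-0.27) = -36.07
Imag = -4.6*0.3 + 7.9*(-0.9) = -1.38 - (7.11) = -8.49

-36.0700 - 8.4900i


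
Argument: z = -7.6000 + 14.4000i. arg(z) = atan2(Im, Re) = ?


Re = -7.6, Im = 14.4
arg = atan2(14.4, -7.6) = 117.8241 degrees

arg(z) = 117.8241 degrees


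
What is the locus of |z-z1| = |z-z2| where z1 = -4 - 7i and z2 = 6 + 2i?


Equal distances means the locus is the perpendicular bisector of z1 and z2.
Midpoint = ((-4+6)/2, (-7+2)/2) = (1.0000, -2.5000)

Perpendicular bisector through (1.0000, -2.5000)


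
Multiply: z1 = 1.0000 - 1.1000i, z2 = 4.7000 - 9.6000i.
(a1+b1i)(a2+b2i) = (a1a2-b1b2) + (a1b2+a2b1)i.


Real = 1*4.7 - (-1.1)*(-9.6) = 4.7 - 10.56 = -5.86
Imag = 1*(-9.6) + 4.7*(-1.1) = -9.6 - (5.17) = -14.77

-5.8600 - 14.7700i


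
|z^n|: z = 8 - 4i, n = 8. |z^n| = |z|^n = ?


|z| = sqrt(64+16) = sqrt(80) = 8.9443
|z^8| = |z|^8 = (sqrt(80))^8 = 80^4 = 40960000

|z^8| = 40960000


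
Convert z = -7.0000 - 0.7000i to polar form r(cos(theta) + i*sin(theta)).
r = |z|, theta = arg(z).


r = sqrt(49+0.49) = sqrt(49.49) = 7.0349
theta = atan2(-0.7, -7) = -174.2894 degrees

r = 7.0349, theta = -174.2894 degrees


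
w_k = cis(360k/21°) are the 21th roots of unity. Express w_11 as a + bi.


Angle = 360*11/21 = 188.5714°
a = cos(188.5714°) = -0.9888
b = sin(188.5714°) = -0.1490

-0.9888 - 0.1490i


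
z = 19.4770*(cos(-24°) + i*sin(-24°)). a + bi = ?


a = 19.4770*cos(-24°) = 19.4770*0.913545 = 17.7931
b = 19.4770*sin(-24°) = 19.4770*(-0.406737) = -7.9220

17.7931 - 7.9220i


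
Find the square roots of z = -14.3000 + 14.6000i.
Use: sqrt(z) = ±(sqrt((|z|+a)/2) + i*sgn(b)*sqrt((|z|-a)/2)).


|z| = sqrt(204.49+213.16) = 20.4365
sqrt((|z|+a)/2) = sqrt((20.4365+(-14.3))/2) = sqrt(3.0682) = 1.7516
sqrt((|z|-a)/2) = sqrt((20.4365-(-14.3))/2) = sqrt(17.3682) = 4.1675

±(1.7516 + 4.1675i) i.e. 1.7516 + 4.1675i and -1.7516 - 4.1675i


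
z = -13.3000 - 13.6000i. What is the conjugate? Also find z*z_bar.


z_bar = -13.3000 + 13.6000i
z*z_bar = (-13.3)^2 + (-13.6)^2 = 176.89 + 184.96 = 361.85

z_bar = -13.3000 + 13.6000i, z*z_bar = 361.85


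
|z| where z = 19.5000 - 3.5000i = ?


|z| = sqrt(19.5^2 + (-3.5)^2) = sqrt(380.25 + 12.25) = sqrt(392.5) = 19.8116

|z| = 19.8116


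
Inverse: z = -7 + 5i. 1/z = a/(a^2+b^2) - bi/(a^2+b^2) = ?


|z|^2 = 49+25 = 74
1/z = (-7 - 5i)/74

1/z = -0.0946 - 0.0676i


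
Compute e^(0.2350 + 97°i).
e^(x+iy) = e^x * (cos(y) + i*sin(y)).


e^0.2350 = 1.2649
cos(97°) = -0.1219
sin(97°) = 0.99255
Real = 1.2649*(-0.1219) = -0.1542
Imag = 1.2649*0.99255 = 1.2555

-0.1542 + 1.2555i


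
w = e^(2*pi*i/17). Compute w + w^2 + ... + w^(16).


With w = e^(2*pi*i/17), all 17 of the 17th roots of unity w^0 = 1, w, ..., w^(16) sum to 0: 1 + w + ... + w^(16) = (1 - w^17)/(1 - w) = 0 since w^17 = 1, w ≠ 1.
Removing the root 1: w + w^2 + ... + w^(16) = 0 - 1 = -1

Sum = -1


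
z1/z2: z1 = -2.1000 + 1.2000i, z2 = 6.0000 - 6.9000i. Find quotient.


Conjugate of z2 = 6.0000 + 6.9000i
Numerator: (-2.1000 + 1.2000i)(6.0000 + 6.9000i) = -20.8800 - 7.2900i
Denominator: 6^2 + (-6.9)^2 = 83.61
Result = (-20.8800 - 7.2900i)/83.61

-0.2497 - 0.0872i


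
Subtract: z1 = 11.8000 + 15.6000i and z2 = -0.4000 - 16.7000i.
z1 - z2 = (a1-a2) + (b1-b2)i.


Real: 11.8 + 0.4 = 12.2
Imag: 15.6 + 16.7 = 32.3

12.2000 + 32.3000i


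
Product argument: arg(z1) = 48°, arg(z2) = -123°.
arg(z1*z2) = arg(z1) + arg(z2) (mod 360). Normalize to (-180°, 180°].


arg(z1*z2) = 48° - 123° = -75°
Normalized to (-180°, 180°]: -75°

-75°


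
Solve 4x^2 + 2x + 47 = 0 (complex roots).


disc = 2^2 - 4*4*47 = 4 - 752 = -748
sqrt(|disc|) = sqrt(748) = 27.3496
Real part = -2/(2*4) = -0.2500
Imag part = 27.3496/(2*4) = 3.4187

-0.2500 ± 3.4187i


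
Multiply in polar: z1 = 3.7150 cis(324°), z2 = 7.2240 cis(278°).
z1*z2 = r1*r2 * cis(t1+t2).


r = 3.7150 * 7.2240 = 26.8372
theta = 324° + 278° = 602° = 242° (mod 360)

26.8372 cis(242°)


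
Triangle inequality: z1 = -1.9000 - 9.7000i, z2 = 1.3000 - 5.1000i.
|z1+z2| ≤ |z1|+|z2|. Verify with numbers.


|z1| = sqrt((-1.9)^2 + (-9.7)^2) = sqrt(97.7) = 9.8843
|z2| = sqrt(1.3^2 + (-5.1)^2) = sqrt(27.7) = 5.2631
z1+z2 = -0.6000 - 14.8000i
|z1+z2| = sqrt(219.4) = 14.8122
|z1|+|z2| = 9.8843 + 5.2631 = 15.1474

|z1+z2| = 14.8122 ≤ |z1|+|z2| = 15.1474 (verified)


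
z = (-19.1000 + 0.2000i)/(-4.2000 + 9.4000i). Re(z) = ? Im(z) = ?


Multiply by conjugate: (-19.1000 + 0.2000i)(-4.2000 - 9.4000i) / ((-4.2)^2 + 9.4^2)
Numerator real = -19.1*(-4.2) + 0.2*9.4 = 82.1
Numerator imag = 0.2*(-4.2) - (-19.1)*9.4 = 178.7
Denominator = 106
Re(z) = 82.1/106 = 0.7745
Im(z) = 178.7/106 = 1.6858

Re(z) = 0.7745, Im(z) = 1.6858


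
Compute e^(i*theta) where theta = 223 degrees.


cos(223°) = -0.7314
sin(223°) = -0.6820

e^(i*223°) = -0.7314 - 0.6820i


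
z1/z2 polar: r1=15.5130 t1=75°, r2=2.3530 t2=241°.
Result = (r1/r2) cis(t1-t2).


r = 15.5130 / 2.3530 = 6.5929
theta = 75° - 241° = -166° = 194° (mod 360)

6.5929 cis(194°)


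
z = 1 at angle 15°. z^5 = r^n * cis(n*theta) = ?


r^5 = 1^5 = 1
n*theta = 5*15° = 75° = 75° (mod 360)
a = 1*cos(75°) = 0.2588
b = 1*sin(75°) = 0.9659

1 cis(75°) = 0.2588 + 0.9659i


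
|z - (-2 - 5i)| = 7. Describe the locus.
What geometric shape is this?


|z - z0| = r is a circle with center z0 and radius r.
Center = (-2, -5), radius = 7

Circle with center (-2, -5) and radius 7


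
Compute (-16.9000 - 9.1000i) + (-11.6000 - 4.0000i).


Real: -16.9 - 11.6 = -28.5
Imag: -9.1 - 4 = -13.1

-28.5000 - 13.1000i


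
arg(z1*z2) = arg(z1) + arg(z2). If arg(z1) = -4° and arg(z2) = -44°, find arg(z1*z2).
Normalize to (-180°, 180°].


arg(z1*z2) = -4° - 44° = -48°
Normalized to (-180°, 180°]: -48°

-48°


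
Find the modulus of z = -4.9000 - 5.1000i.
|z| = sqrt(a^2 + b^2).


|z| = sqrt((-4.9)^2 + (-5.1)^2) = sqrt(24.01 + 26.01) = sqrt(50.02) = 7.0725

|z| = 7.0725


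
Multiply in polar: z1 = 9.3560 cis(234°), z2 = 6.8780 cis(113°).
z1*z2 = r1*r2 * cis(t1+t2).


r = 9.3560 * 6.8780 = 64.3506
theta = 234° + 113° = 347° = 347° (mod 360)

64.3506 cis(347°)


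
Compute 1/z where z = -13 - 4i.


|z|^2 = 169+16 = 185
1/z = (-13 + 4i)/185

1/z = -0.0703 + 0.0216i


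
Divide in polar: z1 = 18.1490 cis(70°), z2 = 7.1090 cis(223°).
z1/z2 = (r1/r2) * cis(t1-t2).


r = 18.1490 / 7.1090 = 2.5530
theta = 70° - 223° = -153° = 207° (mod 360)

2.5530 cis(207°)


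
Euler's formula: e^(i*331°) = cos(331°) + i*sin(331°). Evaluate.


cos(331°) = 0.8746
sin(331°) = -0.4848

e^(i*331°) = 0.8746 - 0.4848i


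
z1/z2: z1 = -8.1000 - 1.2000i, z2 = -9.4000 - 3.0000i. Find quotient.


Conjugate of z2 = -9.4000 + 3.0000i
Numerator: (-8.1000 - 1.2000i)(-9.4000 + 3.0000i) = 79.7400 - 13.0200i
Denominator: (-9.4)^2 + (-3)^2 = 97.36
Result = (79.7400 - 13.0200i)/97.36

0.8190 - 0.1337i


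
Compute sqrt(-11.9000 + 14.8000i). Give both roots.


|z| = sqrt(141.61+219.04) = 18.9908
sqrt((|z|+a)/2) = sqrt((18.9908+(-11.9))/2) = sqrt(3.5454) = 1.8829
sqrt((|z|-a)/2) = sqrt((18.9908-(-11.9))/2) = sqrt(15.4454) = 3.9301

±(1.8829 + 3.9301i) i.e. 1.8829 + 3.9301i and -1.8829 - 3.9301i


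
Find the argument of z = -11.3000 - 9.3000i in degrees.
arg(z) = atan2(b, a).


Re = -11.3, Im = -9.3
arg = atan2(-9.3, -11.3) = -140.5453 degrees

arg(z) = -140.5453 degrees


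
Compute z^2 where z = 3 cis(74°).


r^2 = 3^2 = 9
n*theta = 2*74° = 148° = 148° (mod 360)
a = 9*cos(148°) = -7.6324
b = 9*sin(148°) = 4.7693

9 cis(148°) = -7.6324 + 4.7693i


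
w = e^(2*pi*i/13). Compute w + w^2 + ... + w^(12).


With w = e^(2*pi*i/13), all 13 of the 13th roots of unity w^0 = 1, w, ..., w^(12) sum to 0: 1 + w + ... + w^(12) = (1 - w^13)/(1 - w) = 0 since w^13 = 1, w ≠ 1.
Removing the root 1: w + w^2 + ... + w^(12) = 0 - 1 = -1

Sum = -1


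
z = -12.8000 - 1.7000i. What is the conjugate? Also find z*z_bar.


z_bar = -12.8000 + 1.7000i
z*z_bar = (-12.8)^2 + (-1.7)^2 = 163.84 + 2.89 = 166.73

z_bar = -12.8000 + 1.7000i, z*z_bar = 166.73


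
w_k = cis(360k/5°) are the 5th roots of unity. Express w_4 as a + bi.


Angle = 360*4/5 = 288°
a = cos(288°) = 0.3090
b = sin(288°) = -0.9511

0.3090 - 0.9511i


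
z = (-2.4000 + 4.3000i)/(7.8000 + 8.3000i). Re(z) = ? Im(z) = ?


Multiply by conjugate: (-2.4000 + 4.3000i)(7.8000 - 8.3000i) / (7.8^2 + 8.3^2)
Numerator real = -2.4*7.8 + 4.3*8.3 = 16.97
Numerator imag = 4.3*7.8 - (-2.4)*8.3 = 53.46
Denominator = 129.73
Re(z) = 16.97/129.73 = 0.1308
Im(z) = 53.46/129.73 = 0.4121

Re(z) = 0.1308, Im(z) = 0.4121


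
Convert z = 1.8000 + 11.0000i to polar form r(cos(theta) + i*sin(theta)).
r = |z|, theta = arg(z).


r = sqrt(3.24+121) = sqrt(124.24) = 11.1463
theta = atan2(11, 1.8) = 80.7067 degrees

r = 11.1463, theta = 80.7067 degrees


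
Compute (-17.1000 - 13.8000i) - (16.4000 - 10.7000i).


Real: -17.1 - 16.4 = -33.5
Imag: -13.8 + 10.7 = -3.1

-33.5000 - 3.1000i


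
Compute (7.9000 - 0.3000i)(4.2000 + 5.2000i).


Real = 7.9*4.2 - (-0.3)*5.2 = 33.18 - (-1.56) = 34.74
Imag = 7.9*5.2 + 4.2*(-0.3) = 41.08 - (1.26) = 39.82

34.7400 + 39.8200i


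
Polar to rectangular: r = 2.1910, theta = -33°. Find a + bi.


a = 2.1910*cos(-33°) = 2.1910*0.83867 = 1.8375
b = 2.1910*sin(-33°) = 2.1910*(-0.54464) = -1.1933

1.8375 - 1.1933i


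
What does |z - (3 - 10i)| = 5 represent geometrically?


|z - z0| = r is a circle with center z0 and radius r.
Center = (3, -10), radius = 5

Circle with center (3, -10) and radius 5


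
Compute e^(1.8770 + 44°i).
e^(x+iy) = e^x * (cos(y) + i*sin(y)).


e^1.8770 = 6.5339
cos(44°) = 0.71934
sin(44°) = 0.69466
Real = 6.5339*0.71934 = 4.7001
Imag = 6.5339*0.69466 = 4.5388

4.7001 + 4.5388i


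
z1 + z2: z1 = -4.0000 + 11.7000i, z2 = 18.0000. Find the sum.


Real: -4 + 18 = 14
Imag: 11.7 + 0 = 11.7

14.0000 + 11.7000i


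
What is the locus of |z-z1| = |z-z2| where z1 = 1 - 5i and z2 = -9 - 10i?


Equal distances means the locus is the perpendicular bisector of z1 and z2.
Midpoint = ((1+(-9))/2, (-5+(-10))/2) = (-4.0000, -7.5000)

Perpendicular bisector through (-4.0000, -7.5000)


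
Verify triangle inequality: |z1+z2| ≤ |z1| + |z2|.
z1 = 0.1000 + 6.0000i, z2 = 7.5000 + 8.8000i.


|z1| = sqrt(0.1^2 + 6^2) = sqrt(36.01) = 6.0008
|z2| = sqrt(7.5^2 + 8.8^2) = sqrt(133.69) = 11.5624
z1+z2 = 7.6000 + 14.8000i
|z1+z2| = sqrt(276.8) = 16.6373
|z1|+|z2| = 6.0008 + 11.5624 = 17.5632

|z1+z2| = 16.6373 ≤ |z1|+|z2| = 17.5632 (verified)


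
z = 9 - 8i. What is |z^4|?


|z| = sqrt(81+64) = sqrt(145) = 12.0416
|z^4| = |z|^4 = (sqrt(145))^4 = 145^2 = 21025

|z^4| = 21025


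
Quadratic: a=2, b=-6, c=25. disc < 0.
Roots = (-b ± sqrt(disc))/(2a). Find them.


disc = (-6)^2 - 4*2*25 = 36 - 200 = -164
sqrt(|disc|) = sqrt(164) = 12.8062
Real part = 6/(2*2) = 1.5000
Imag part = 12.8062/(2*2) = 3.2016

1.5000 ± 3.2016i


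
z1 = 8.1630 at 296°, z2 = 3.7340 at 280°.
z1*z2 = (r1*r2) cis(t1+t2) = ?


r = 8.1630 * 3.7340 = 30.4806
theta = 296° + 280° = 576° = 216° (mod 360)

30.4806 cis(216°)


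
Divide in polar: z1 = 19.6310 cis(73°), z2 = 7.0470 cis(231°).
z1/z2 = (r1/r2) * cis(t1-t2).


r = 19.6310 / 7.0470 = 2.7857
theta = 73° - 231° = -158° = 202° (mod 360)

2.7857 cis(202°)


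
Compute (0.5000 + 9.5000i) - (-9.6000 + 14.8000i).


Real: 0.5 + 9.6 = 10.1
Imag: 9.5 - 14.8 = -5.3

10.1000 - 5.3000i


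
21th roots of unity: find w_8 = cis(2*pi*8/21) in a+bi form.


Angle = 360*8/21 = 137.1429°
a = cos(137.1429°) = -0.7331
b = sin(137.1429°) = 0.6802

-0.7331 + 0.6802i


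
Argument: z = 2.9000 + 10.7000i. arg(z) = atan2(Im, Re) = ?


Re = 2.9, Im = 10.7
arg = atan2(10.7, 2.9) = 74.8355 degrees

arg(z) = 74.8355 degrees


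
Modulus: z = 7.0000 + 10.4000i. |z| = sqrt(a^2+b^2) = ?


|z| = sqrt(7^2 + 10.4^2) = sqrt(49 + 108.16) = sqrt(157.16) = 12.5363

|z| = 12.5363


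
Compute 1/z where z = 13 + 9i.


|z|^2 = 169+81 = 250
1/z = (13 - 9i)/250

1/z = 0.0520 - 0.0360i


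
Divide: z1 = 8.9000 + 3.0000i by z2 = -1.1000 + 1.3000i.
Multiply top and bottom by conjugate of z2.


Conjugate of z2 = -1.1000 - 1.3000i
Numerator: (8.9000 + 3.0000i)(-1.1000 - 1.3000i) = -5.8900 - 14.8700i
Denominator: (-1.1)^2 + 1.3^2 = 2.9
Result = (-5.8900 - 14.8700i)/2.9

-2.0310 - 5.1276i


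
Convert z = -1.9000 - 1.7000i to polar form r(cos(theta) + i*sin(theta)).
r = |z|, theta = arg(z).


r = sqrt(3.61+2.89) = sqrt(6.5) = 2.5495
theta = atan2(-1.7, -1.9) = -138.1798 degrees

r = 2.5495, theta = -138.1798 degrees


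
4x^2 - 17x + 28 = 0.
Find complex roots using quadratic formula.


disc = (-17)^2 - 4*4*28 = 289 - 448 = -159
sqrt(|disc|) = sqrt(159) = 12.6095
Real part = 17/(2*4) = 2.1250
Imag part = 12.6095/(2*4) = 1.5762

2.1250 ± 1.5762i


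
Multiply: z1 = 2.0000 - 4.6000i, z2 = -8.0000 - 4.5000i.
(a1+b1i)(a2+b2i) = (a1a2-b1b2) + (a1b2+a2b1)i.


Real = 2*(-8) - (-4.6)*(-4.5) = -16 - 20.7 = -36.7
Imag = 2*(-4.5) - (8)*(-4.6) = -9 + 36.8 = 27.8

-36.7000 + 27.8000i


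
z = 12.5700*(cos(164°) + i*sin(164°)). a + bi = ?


a = 12.5700*cos(164°) = 12.5700*(-0.961262) = -12.0831
b = 12.5700*sin(164°) = 12.5700*0.27564 = 3.4648

-12.0831 + 3.4648i


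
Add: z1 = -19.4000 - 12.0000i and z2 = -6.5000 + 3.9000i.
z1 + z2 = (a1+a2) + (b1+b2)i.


Real: -19.4 - 6.5 = -25.9
Imag: -12 + 3.9 = -8.1

-25.9000 - 8.1000i


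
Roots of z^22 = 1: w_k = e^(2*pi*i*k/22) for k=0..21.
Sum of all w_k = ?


The sum of all 22th roots of unity is 0.
Geometric series: (1 - w^22)/(1 - w) = (1-1)/(1-w) = 0 since w^22 = 1, w ≠ 1.
Alternatively: coefficient of z^21 in z^22 - 1 is 0.

0


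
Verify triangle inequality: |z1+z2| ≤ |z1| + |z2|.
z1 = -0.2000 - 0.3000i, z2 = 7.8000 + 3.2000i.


|z1| = sqrt((-0.2)^2 + (-0.3)^2) = sqrt(0.13) = 0.3606
|z2| = sqrt(7.8^2 + 3.2^2) = sqrt(71.08) = 8.4309
z1+z2 = 7.6000 + 2.9000i
|z1+z2| = sqrt(66.17) = 8.1345
|z1|+|z2| = 0.3606 + 8.4309 = 8.7915

|z1+z2| = 8.1345 ≤ |z1|+|z2| = 8.7915 (verified)


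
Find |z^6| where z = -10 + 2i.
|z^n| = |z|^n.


|z| = sqrt(100+4) = sqrt(104) = 10.1980
|z^6| = |z|^6 = (sqrt(104))^6 = 104^3 = 1124864

|z^6| = 1124864


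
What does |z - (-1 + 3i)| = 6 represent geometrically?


|z - z0| = r is a circle with center z0 and radius r.
Center = (-1, 3), radius = 6

Circle with center (-1, 3) and radius 6


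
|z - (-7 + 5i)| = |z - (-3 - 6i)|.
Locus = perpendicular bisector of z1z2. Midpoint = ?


Equal distances means the locus is the perpendicular bisector of z1 and z2.
Midpoint = ((-7+(-3))/2, (5+(-6))/2) = (-5.0000, -0.5000)

Perpendicular bisector through (-5.0000, -0.5000)


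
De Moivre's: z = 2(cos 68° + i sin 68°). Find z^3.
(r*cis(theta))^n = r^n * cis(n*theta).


r^3 = 2^3 = 8
n*theta = 3*68° = 204° = 204° (mod 360)
a = 8*cos(204°) = -7.3084
b = 8*sin(204°) = -3.2539

8 cis(204°) = -7.3084 - 3.2539i


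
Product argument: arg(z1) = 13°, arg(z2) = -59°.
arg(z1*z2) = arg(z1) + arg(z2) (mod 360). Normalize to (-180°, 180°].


arg(z1*z2) = 13° - 59° = -46°
Normalized to (-180°, 180°]: -46°

-46°


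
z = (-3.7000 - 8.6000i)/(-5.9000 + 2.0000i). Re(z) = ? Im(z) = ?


Multiply by conjugate: (-3.7000 - 8.6000i)(-5.9000 - 2.0000i) / ((-5.9)^2 + 2^2)
Numerator real = -3.7*(-5.9) - (8.6)*2 = 4.63
Numerator imag = -8.6*(-5.9) - (-3.7)*2 = 58.14
Denominator = 38.81
Re(z) = 4.63/38.81 = 0.1193
Im(z) = 58.14/38.81 = 1.4981

Re(z) = 0.1193, Im(z) = 1.4981


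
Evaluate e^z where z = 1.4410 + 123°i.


e^1.4410 = 4.22492
cos(123°) = -0.54464
sin(123°) = 0.83867
Real = 4.22492*(-0.54464) = -2.3011
Imag = 4.22492*0.83867 = 3.5433

-2.3011 + 3.5433i


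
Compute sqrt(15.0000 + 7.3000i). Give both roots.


|z| = sqrt(225+53.29) = 16.6820
sqrt((|z|+a)/2) = sqrt((16.6820+15)/2) = sqrt(15.8410) = 3.9801
sqrt((|z|-a)/2) = sqrt((16.6820-15)/2) = sqrt(0.8410) = 0.9171

±(3.9801 + 0.9171i) i.e. 3.9801 + 0.9171i and -3.9801 - 0.9171i


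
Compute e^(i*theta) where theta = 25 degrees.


cos(25°) = 0.9063
sin(25°) = 0.4226

e^(i*25°) = 0.9063 + 0.4226i


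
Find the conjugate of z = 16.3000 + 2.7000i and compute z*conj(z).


z_bar = 16.3000 - 2.7000i
z*z_bar = 16.3^2 + 2.7^2 = 265.69 + 7.29 = 272.98

z_bar = 16.3000 - 2.7000i, z*z_bar = 272.98


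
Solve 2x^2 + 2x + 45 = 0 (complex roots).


disc = 2^2 - 4*2*45 = 4 - 360 = -356
sqrt(|disc|) = sqrt(356) = 18.8680
Real part = -2/(2*2) = -0.5000
Imag part = 18.8680/(2*2) = 4.7170

-0.5000 ± 4.7170i


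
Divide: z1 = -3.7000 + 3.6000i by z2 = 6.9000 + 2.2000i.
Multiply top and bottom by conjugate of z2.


Conjugate of z2 = 6.9000 - 2.2000i
Numerator: (-3.7000 + 3.6000i)(6.9000 - 2.2000i) = -17.6100 + 32.9800i
Denominator: 6.9^2 + 2.2^2 = 52.45
Result = (-17.6100 + 32.9800i)/52.45

-0.3357 + 0.6288i


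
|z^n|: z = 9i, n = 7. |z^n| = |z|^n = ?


|z| = sqrt(0+81) = sqrt(81) = 9
|z^7| = |z|^7 = 9^7 = 4782969

|z^7| = 4782969


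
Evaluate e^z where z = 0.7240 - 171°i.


e^0.7240 = 2.0627
cos(-171°) = -0.9877
sin(-171°) = -0.15643
Real = 2.0627*(-0.9877) = -2.0373
Imag = 2.0627*(-0.15643) = -0.3227

-2.0373 - 0.3227i


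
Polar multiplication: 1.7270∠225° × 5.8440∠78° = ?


r = 1.7270 * 5.8440 = 10.0926
theta = 225° + 78° = 303° = 303° (mod 360)

10.0926 cis(303°)


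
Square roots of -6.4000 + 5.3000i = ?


|z| = sqrt(40.96+28.09) = 8.3096
sqrt((|z|+a)/2) = sqrt((8.3096+(-6.4))/2) = sqrt(0.9548) = 0.9771
sqrt((|z|-a)/2) = sqrt((8.3096-(-6.4))/2) = sqrt(7.3548) = 2.7120

±(0.9771 + 2.7120i) i.e. 0.9771 + 2.7120i and -0.9771 - 2.7120i


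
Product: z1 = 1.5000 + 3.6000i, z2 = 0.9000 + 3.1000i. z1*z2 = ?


Real = 1.5*0.9 - 3.6*3.1 = 1.35 - 11.16 = -9.81
Imag = 1.5*3.1 + 0.9*3.6 = 4.65 + 3.24 = 7.89

-9.8100 + 7.8900i


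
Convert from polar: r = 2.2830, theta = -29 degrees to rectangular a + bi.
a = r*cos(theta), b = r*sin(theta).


a = 2.2830*cos(-29°) = 2.2830*0.87462 = 1.9968
b = 2.2830*sin(-29°) = 2.2830*(-0.4848) = -1.1068

1.9968 - 1.1068i
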